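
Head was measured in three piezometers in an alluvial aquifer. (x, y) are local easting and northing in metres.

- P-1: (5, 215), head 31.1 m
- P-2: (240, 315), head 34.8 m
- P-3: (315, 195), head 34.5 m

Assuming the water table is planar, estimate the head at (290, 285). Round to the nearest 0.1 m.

35.1 m

Differences from P-1: to P-2 (Δx, Δy, Δh) = (235, 100, +3.7); to P-3 = (310, -20, +3.4).
Solve a·Δx + b·Δy = Δh: det = 235·(-20) − 310·100 = -35700.
∂h/∂x = [(+3.7)·(-20) − (+3.4)·100] / -35700 = +0.01160
∂h/∂y = [235·(+3.4) − 310·(+3.7)] / -35700 = +0.009748
h(290, 285) = 31.1 + (+0.01160)·(285) + (+0.009748)·(70) = 31.1 +3.305 +0.682 = 35.087 m.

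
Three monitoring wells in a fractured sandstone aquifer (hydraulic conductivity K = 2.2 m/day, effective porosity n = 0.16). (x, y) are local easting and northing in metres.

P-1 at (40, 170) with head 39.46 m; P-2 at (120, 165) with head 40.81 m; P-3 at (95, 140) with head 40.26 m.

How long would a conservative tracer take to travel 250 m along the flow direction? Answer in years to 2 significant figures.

2.8 years

Three-point gradient (reference P-1): Δ to P-2 = (80, -5, +1.35), Δ to P-3 = (55, -30, +0.80).
∂h/∂x = +0.01718, ∂h/∂y = +0.004824 (det = -2125).
|∇h| = √(0.01718² + 0.004824²) = 0.01784
Seepage velocity v = K·i/n = 2.2 × 0.01784 / 0.16 = 0.2453 m/day.
t = 250 / 0.2453 = 1019 days = 2.79 years.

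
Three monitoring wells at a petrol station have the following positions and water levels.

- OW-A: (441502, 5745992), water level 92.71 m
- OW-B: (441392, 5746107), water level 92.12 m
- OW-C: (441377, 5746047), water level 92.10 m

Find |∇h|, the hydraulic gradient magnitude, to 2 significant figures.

0.0046

With h = a·x + b·y + c and OW-A as origin, the differences give:
  (-110)·a + 115·b = -0.59
  (-125)·a + 55·b = -0.61
Eliminate b (×55 and ×115, subtract): 8325·a = 37.700 → a = ∂h/∂x = +0.004529
Back-substitute: b = ∂h/∂y = -0.0007988.
|∇h| = √(0.004529² + -0.0007988²) = 0.004599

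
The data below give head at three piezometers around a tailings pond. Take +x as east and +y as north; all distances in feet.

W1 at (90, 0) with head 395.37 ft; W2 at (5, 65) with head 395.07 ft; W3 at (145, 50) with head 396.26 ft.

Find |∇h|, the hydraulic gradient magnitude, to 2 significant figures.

Taking W1 as reference: W2−W1 = (-85, 65, -0.30); W3−W1 = (55, 50, +0.89).
Determinant of the coordinate differences = (-85)·50 − 55·65 = -7825.
∂h/∂x = [(-0.30)·50 − (+0.89)·65] / -7825 = +0.009310
∂h/∂y = [(-85)·(+0.89) − 55·(-0.30)] / -7825 = +0.007559
|∇h| = √(0.009310² + 0.007559²) = 0.01199

0.012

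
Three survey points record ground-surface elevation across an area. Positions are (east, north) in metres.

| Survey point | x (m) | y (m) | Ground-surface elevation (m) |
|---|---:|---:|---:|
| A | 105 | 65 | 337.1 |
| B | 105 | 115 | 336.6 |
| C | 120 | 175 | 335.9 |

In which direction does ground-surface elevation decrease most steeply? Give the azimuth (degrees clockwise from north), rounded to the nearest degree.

034°

Three-point gradient (reference A): Δ to B = (0, 50, -0.5), Δ to C = (15, 110, -1.2).
∂z/∂x = -0.006667, ∂z/∂y = -0.01000 (det = -750).
Steepest decrease is along −∇f: components (+0.006667 E, +0.01000 N).
Azimuth = atan2(+0.006667, +0.01000) = 33.7° ≈ 034°.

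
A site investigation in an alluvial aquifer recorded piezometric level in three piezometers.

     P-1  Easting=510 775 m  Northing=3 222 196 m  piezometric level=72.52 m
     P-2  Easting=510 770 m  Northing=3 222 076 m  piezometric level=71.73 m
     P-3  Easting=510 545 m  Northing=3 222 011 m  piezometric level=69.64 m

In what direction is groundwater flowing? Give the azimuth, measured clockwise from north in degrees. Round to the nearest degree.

230°

Differences from P-1: to P-2 (Δx, Δy, Δh) = (-5, -120, -0.79); to P-3 = (-230, -185, -2.88).
Determinant of the coordinate differences = (-5)·(-185) − (-230)·(-120) = -26675.
∂h/∂x = [(-0.79)·(-185) − (-2.88)·(-120)] / -26675 = +0.007477
∂h/∂y = [(-5)·(-2.88) − (-230)·(-0.79)] / -26675 = +0.006272
Flow direction (−∇h) has components (-0.007477 E, -0.006272 N).
Azimuth = atan2(E, N) = atan2(-0.007477, -0.006272) = 230.0° ≈ 230°.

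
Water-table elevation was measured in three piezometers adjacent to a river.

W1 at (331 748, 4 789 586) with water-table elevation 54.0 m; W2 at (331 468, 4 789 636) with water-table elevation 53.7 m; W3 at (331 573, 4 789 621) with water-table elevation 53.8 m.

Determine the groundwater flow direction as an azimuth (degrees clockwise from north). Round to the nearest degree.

352°

Three-point gradient (reference W1): Δ to W2 = (-280, 50, -0.3), Δ to W3 = (-175, 35, -0.2).
∂h/∂x = +0.0004762, ∂h/∂y = -0.003333 (det = -1050).
Flow direction (−∇h) has components (-0.0004762 E, +0.003333 N).
Azimuth = atan2(E, N) = atan2(-0.0004762, +0.003333) = 351.9° ≈ 352°.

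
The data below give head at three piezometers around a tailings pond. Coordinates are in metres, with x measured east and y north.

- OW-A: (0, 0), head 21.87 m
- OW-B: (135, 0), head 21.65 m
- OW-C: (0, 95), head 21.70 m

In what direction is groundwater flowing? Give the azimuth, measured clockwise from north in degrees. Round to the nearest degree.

∂h/∂x = (21.65 − 21.87) / (135 − 0) = -0.001630
∂h/∂y = (21.70 − 21.87) / (95 − 0) = -0.001789
Flow direction (−∇h) has components (+0.001630 E, +0.001789 N).
Azimuth = atan2(E, N) = atan2(+0.001630, +0.001789) = 42.3° ≈ 042°.

042°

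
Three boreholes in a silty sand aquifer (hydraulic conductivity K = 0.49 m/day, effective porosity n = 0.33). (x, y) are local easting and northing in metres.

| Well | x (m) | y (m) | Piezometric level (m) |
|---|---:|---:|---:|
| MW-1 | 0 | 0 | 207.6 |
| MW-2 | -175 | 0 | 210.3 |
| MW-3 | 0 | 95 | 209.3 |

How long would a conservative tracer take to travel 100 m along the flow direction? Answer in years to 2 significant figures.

7.8 years

∂h/∂x = (210.3 − 207.6) / (-175 − 0) = -0.01543
∂h/∂y = (209.3 − 207.6) / (95 − 0) = +0.01789
|∇h| = √(-0.01543² + 0.01789²) = 0.02362
Seepage velocity v = K·i/n = 0.49 × 0.02362 / 0.33 = 0.03507 m/day.
t = 100 / 0.03507 = 2851 days = 7.81 years.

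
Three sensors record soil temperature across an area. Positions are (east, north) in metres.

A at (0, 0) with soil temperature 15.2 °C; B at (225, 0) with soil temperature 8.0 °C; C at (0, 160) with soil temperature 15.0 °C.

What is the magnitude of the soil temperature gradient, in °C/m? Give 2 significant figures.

∂T/∂x = (8.0 − 15.2) / (225 − 0) = -0.03200
∂T/∂y = (15.0 − 15.2) / (160 − 0) = -0.001250
|∇f| = √(-0.03200² + -0.001250²) = 0.03202 °C/m

0.032 °C/m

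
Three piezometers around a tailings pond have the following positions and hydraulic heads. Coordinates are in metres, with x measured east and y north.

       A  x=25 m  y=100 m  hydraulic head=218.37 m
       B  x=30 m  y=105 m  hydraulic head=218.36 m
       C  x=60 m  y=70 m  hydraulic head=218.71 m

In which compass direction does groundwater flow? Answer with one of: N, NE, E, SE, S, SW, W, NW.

Three-point gradient (reference A): Δ to B = (5, 5, -0.01), Δ to C = (35, -30, +0.34).
∂h/∂x = +0.004308, ∂h/∂y = -0.006308 (det = -325).
Flow = −∇h = (-0.004308 east, +0.006308 north), which points northwest.

NW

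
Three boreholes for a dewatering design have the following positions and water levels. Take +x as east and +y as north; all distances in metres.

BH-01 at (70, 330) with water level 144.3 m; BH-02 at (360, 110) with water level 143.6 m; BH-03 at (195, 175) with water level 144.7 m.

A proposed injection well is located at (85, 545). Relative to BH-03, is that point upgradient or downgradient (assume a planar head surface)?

downgradient

Differences from BH-01: to BH-02 (Δx, Δy, Δh) = (290, -220, -0.7); to BH-03 = (125, -155, +0.4).
Solve a·Δx + b·Δy = Δh: det = 290·(-155) − 125·(-220) = -17450.
∂h/∂x = [(-0.7)·(-155) − (+0.4)·(-220)] / -17450 = -0.01126
∂h/∂y = [290·(+0.4) − 125·(-0.7)] / -17450 = -0.01166
Head at (85, 545) = 144.3 + (-0.01126)·(15) + (-0.01166)·(215) = 141.62 m.
That is lower than the 144.7 m at BH-03, so the point is downgradient.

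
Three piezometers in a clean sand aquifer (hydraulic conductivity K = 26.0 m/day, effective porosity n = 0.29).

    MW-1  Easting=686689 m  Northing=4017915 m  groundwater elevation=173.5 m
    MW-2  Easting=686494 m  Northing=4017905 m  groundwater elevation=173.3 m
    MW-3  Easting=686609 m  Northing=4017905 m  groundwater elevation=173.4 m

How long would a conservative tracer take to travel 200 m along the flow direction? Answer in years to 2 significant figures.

Differences from MW-1: to MW-2 (Δx, Δy, Δh) = (-195, -10, -0.2); to MW-3 = (-80, -10, -0.1).
Solve a·Δx + b·Δy = Δh: det = (-195)·(-10) − (-80)·(-10) = 1150.
∂h/∂x = [(-0.2)·(-10) − (-0.1)·(-10)] / 1150 = +0.0008696
∂h/∂y = [(-195)·(-0.1) − (-80)·(-0.2)] / 1150 = +0.003043
|∇h| = √(0.0008696² + 0.003043²) = 0.003165
Seepage velocity v = K·i/n = 26.0 × 0.003165 / 0.29 = 0.2838 m/day.
t = 200 / 0.2838 = 704.7 days = 1.93 years.

1.9 years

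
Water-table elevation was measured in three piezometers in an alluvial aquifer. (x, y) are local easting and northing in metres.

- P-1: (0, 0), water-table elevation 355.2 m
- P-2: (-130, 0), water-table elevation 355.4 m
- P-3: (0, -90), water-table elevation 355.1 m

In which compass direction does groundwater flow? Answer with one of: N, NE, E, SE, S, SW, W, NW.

∂h/∂x = (355.4 − 355.2) / (-130 − 0) = -0.001538
∂h/∂y = (355.1 − 355.2) / (-90 − 0) = +0.001111
Flow = −∇h = (+0.001538 east, -0.001111 north), which points southeast.

SE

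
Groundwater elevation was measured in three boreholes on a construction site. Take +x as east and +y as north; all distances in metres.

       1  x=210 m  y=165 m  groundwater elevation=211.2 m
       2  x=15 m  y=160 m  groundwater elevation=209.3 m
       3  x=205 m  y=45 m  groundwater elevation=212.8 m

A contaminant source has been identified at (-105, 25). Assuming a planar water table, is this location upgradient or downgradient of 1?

Three-point gradient (reference 1): Δ to 2 = (-195, -5, -1.9), Δ to 3 = (-5, -120, +1.6).
∂h/∂x = +0.01010, ∂h/∂y = -0.01375 (det = 23375).
Head at (-105, 25) = 211.2 + (+0.01010)·(-315) + (-0.01375)·(-140) = 209.95 m.
That is lower than the 211.2 m at 1, so the point is downgradient.

downgradient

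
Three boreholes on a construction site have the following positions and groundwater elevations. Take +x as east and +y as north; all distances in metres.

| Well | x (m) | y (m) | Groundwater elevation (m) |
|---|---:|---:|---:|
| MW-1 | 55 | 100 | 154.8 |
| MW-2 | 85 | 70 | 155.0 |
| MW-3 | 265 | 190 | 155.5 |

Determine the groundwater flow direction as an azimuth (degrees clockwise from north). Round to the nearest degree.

298°

With h = a·x + b·y + c and MW-1 as origin, the differences give:
  30·a + (-30)·b = +0.2
  210·a + 90·b = +0.7
Eliminate b (×90 and ×(-30), subtract): 9000·a = 39.00 → a = ∂h/∂x = +0.004333
Back-substitute: b = ∂h/∂y = -0.002333.
Flow direction (−∇h) has components (-0.004333 E, +0.002333 N).
Azimuth = atan2(E, N) = atan2(-0.004333, +0.002333) = 298.3° ≈ 298°.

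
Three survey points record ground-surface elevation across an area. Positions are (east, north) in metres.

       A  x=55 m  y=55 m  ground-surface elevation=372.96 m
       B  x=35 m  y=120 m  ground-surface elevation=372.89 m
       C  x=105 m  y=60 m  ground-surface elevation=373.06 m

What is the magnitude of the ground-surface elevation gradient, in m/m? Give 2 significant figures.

0.0021 m/m

Taking A as reference: B−A = (-20, 65, -0.07); C−A = (50, 5, +0.10).
Determinant of the coordinate differences = (-20)·5 − 50·65 = -3350.
∂z/∂x = [(-0.07)·5 − (+0.10)·65] / -3350 = +0.002045
∂z/∂y = [(-20)·(+0.10) − 50·(-0.07)] / -3350 = -0.0004478
|∇f| = √(0.002045² + -0.0004478²) = 0.002093 m/m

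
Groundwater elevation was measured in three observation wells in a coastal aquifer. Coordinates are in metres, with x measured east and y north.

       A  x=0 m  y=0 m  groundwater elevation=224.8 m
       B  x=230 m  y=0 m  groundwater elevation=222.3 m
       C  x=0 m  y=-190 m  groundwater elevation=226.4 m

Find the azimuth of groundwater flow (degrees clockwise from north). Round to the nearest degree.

∂h/∂x = (222.3 − 224.8) / (230 − 0) = -0.01087
∂h/∂y = (226.4 − 224.8) / (-190 − 0) = -0.008421
Flow direction (−∇h) has components (+0.01087 E, +0.008421 N).
Azimuth = atan2(E, N) = atan2(+0.01087, +0.008421) = 52.2° ≈ 052°.

052°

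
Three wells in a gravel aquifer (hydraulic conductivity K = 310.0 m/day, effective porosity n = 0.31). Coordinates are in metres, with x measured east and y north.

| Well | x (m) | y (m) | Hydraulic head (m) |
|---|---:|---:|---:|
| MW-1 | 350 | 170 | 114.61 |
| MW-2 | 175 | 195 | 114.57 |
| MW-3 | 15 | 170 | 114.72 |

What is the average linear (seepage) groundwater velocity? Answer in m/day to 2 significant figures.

3.9 m/day

Taking MW-1 as reference: MW-2−MW-1 = (-175, 25, -0.04); MW-3−MW-1 = (-335, 0, +0.11).
Solve a·Δx + b·Δy = Δh: det = (-175)·0 − (-335)·25 = 8375.
∂h/∂x = [(-0.04)·0 − (+0.11)·25] / 8375 = -0.0003284
∂h/∂y = [(-175)·(+0.11) − (-335)·(-0.04)] / 8375 = -0.003899
|∇h| = √(-0.0003284² + -0.003899²) = 0.003913
Seepage velocity v = K·i/n = 310.0 × 0.003913 / 0.31 = 3.913 m/day.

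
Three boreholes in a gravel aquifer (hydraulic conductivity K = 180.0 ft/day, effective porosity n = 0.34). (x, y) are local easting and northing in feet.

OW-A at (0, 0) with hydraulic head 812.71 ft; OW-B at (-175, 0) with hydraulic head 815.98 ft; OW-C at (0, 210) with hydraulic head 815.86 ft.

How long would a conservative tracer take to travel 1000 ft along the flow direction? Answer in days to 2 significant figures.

∂h/∂x = (815.98 − 812.71) / (-175 − 0) = -0.01869
∂h/∂y = (815.86 − 812.71) / (210 − 0) = +0.01500
|∇h| = √(-0.01869² + 0.01500²) = 0.02396
Seepage velocity v = K·i/n = 180.0 × 0.02396 / 0.34 = 12.68 ft/day.
t = 1000 / 12.68 = 78.86 days.

79 days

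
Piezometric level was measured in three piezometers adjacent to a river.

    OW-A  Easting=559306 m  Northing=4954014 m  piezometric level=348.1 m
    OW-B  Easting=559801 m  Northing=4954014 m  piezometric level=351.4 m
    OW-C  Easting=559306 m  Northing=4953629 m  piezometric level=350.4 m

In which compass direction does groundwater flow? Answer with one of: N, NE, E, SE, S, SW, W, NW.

∂h/∂x = (351.4 − 348.1) / (559801 − 559306) = +0.006667
∂h/∂y = (350.4 − 348.1) / (4953629 − 4954014) = -0.005974
Flow = −∇h = (-0.006667 east, +0.005974 north), which points northwest.

NW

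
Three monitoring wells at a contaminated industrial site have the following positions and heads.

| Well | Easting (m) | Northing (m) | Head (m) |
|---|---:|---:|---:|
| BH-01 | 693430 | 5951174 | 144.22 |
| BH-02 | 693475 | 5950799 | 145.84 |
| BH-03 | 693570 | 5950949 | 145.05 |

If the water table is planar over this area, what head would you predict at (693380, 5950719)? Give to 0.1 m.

With h = a·x + b·y + c and BH-01 as origin, the differences give:
  45·a + (-375)·b = +1.62
  140·a + (-225)·b = +0.83
Eliminate b (×(-225) and ×(-375), subtract): 42375·a = -53.250 → a = ∂h/∂x = -0.001257
Back-substitute: b = ∂h/∂y = -0.004471.
h(693380, 5950719) = 144.22 + (-0.001257)·(-50) + (-0.004471)·(-455) = 144.22 +0.063 +2.034 = 146.317 m.

146.3 m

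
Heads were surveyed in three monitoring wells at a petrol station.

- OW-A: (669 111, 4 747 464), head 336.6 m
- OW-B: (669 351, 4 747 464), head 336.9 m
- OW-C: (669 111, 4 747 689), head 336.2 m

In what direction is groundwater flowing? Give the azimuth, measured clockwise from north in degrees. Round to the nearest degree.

325°

∂h/∂x = (336.9 − 336.6) / (669351 − 669111) = +0.001250
∂h/∂y = (336.2 − 336.6) / (4747689 − 4747464) = -0.001778
Flow direction (−∇h) has components (-0.001250 E, +0.001778 N).
Azimuth = atan2(E, N) = atan2(-0.001250, +0.001778) = 324.9° ≈ 325°.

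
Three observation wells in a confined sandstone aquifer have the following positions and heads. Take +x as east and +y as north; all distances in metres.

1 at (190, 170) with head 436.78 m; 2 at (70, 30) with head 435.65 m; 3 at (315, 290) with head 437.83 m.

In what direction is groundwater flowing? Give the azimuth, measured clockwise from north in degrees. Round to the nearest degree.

217°

Differences from 1: to 2 (Δx, Δy, Δh) = (-120, -140, -1.13); to 3 = (125, 120, +1.05).
Solve a·Δx + b·Δy = Δh: det = (-120)·120 − 125·(-140) = 3100.
∂h/∂x = [(-1.13)·120 − (+1.05)·(-140)] / 3100 = +0.003677
∂h/∂y = [(-120)·(+1.05) − 125·(-1.13)] / 3100 = +0.004919
Flow direction (−∇h) has components (-0.003677 E, -0.004919 N).
Azimuth = atan2(E, N) = atan2(-0.003677, -0.004919) = 216.8° ≈ 217°.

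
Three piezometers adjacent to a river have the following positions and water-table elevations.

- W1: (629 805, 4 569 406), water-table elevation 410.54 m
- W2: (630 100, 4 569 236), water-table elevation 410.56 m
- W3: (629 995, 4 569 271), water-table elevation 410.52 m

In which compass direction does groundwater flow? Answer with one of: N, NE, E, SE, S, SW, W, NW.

Three-point gradient (reference W1): Δ to W2 = (295, -170, +0.02), Δ to W3 = (190, -135, -0.02).
∂h/∂x = +0.0008106, ∂h/∂y = +0.001289 (det = -7525).
Flow = −∇h = (-0.0008106 east, -0.001289 north), which points southwest.

SW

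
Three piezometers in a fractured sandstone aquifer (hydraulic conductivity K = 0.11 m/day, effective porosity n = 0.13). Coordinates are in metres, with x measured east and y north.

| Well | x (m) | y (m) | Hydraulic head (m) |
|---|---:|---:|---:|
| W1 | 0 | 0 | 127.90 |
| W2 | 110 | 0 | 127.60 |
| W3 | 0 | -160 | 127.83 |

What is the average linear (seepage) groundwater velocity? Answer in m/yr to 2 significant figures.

0.85 m/yr

∂h/∂x = (127.60 − 127.90) / (110 − 0) = -0.002727
∂h/∂y = (127.83 − 127.90) / (-160 − 0) = +0.0004375
|∇h| = √(-0.002727² + 0.0004375²) = 0.002762
Seepage velocity v = K·i/n = 0.11 × 0.002762 / 0.13 = 0.002337 m/day = 0.8536 m/yr.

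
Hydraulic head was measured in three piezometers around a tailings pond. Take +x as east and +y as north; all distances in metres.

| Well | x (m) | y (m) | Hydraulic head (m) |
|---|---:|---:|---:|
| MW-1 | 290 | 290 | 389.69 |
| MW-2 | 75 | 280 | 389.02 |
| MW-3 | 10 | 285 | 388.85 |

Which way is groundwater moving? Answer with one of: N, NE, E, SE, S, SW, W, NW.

SW

Three-point gradient (reference MW-1): Δ to MW-2 = (-215, -10, -0.67), Δ to MW-3 = (-280, -5, -0.84).
∂h/∂x = +0.002928, ∂h/∂y = +0.004058 (det = -1725).
Flow = −∇h = (-0.002928 east, -0.004058 north), which points southwest.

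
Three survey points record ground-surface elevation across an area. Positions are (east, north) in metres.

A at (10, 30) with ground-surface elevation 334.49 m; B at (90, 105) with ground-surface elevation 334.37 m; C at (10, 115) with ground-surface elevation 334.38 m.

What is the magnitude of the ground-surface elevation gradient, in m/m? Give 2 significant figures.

Differences from A: to B (Δx, Δy, Δh) = (80, 75, -0.12); to C = (0, 85, -0.11).
Solve a·Δx + b·Δy = Δz: det = 80·85 − 0·75 = 6800.
∂z/∂x = [(-0.12)·85 − (-0.11)·75] / 6800 = -0.0002868
∂z/∂y = [80·(-0.11) − 0·(-0.12)] / 6800 = -0.001294
|∇f| = √(-0.0002868² + -0.001294²) = 0.001325 m/m

0.0013 m/m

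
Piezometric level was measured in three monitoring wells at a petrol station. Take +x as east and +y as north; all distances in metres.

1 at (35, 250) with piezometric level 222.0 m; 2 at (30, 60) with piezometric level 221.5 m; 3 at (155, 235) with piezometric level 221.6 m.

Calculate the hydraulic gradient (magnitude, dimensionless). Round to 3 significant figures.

0.00404

With h = a·x + b·y + c and 1 as origin, the differences give:
  (-5)·a + (-190)·b = -0.5
  120·a + (-15)·b = -0.4
Eliminate b (×(-15) and ×(-190), subtract): 22875·a = -68.50 → a = ∂h/∂x = -0.002995
Back-substitute: b = ∂h/∂y = +0.002710.
|∇h| = √(-0.002995² + 0.002710²) = 0.004039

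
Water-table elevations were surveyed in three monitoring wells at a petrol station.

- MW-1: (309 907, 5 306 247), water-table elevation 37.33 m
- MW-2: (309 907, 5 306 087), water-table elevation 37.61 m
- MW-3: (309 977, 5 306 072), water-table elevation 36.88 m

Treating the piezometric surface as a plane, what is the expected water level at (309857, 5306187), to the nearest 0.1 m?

Three-point gradient (reference MW-1): Δ to MW-2 = (0, -160, +0.28), Δ to MW-3 = (70, -175, -0.45).
∂h/∂x = -0.01080, ∂h/∂y = -0.001750 (det = 11200).
h(309857, 5306187) = 37.33 + (-0.01080)·(-50) + (-0.001750)·(-60) = 37.33 +0.540 +0.105 = 37.975 m.

38.0 m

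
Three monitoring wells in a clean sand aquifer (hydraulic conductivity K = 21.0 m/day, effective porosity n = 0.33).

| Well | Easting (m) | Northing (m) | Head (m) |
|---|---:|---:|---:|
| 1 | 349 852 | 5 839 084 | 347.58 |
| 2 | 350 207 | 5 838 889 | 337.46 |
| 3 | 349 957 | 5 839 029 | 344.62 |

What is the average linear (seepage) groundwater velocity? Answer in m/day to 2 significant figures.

1.6 m/day

Differences from 1: to 2 (Δx, Δy, Δh) = (355, -195, -10.12); to 3 = (105, -55, -2.96).
Determinant of the coordinate differences = 355·(-55) − 105·(-195) = 950.
∂h/∂x = [(-10.12)·(-55) − (-2.96)·(-195)] / 950 = -0.02168
∂h/∂y = [355·(-2.96) − 105·(-10.12)] / 950 = +0.01242
|∇h| = √(-0.02168² + 0.01242²) = 0.02499
Seepage velocity v = K·i/n = 21.0 × 0.02499 / 0.33 = 1.59 m/day.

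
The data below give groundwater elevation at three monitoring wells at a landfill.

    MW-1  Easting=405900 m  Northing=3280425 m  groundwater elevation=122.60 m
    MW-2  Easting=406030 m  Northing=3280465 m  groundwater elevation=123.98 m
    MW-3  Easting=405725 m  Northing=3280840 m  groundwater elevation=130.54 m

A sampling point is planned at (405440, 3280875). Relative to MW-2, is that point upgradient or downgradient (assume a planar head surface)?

Differences from MW-1: to MW-2 (Δx, Δy, Δh) = (130, 40, +1.38); to MW-3 = (-175, 415, +7.94).
Determinant of the coordinate differences = 130·415 − (-175)·40 = 60950.
∂h/∂x = [(+1.38)·415 − (+7.94)·40] / 60950 = +0.004185
∂h/∂y = [130·(+7.94) − (-175)·(+1.38)] / 60950 = +0.02090
Head at (405440, 3280875) = 122.60 + (+0.004185)·(-460) + (+0.02090)·(450) = 130.08 m.
That is higher than the 123.98 m at MW-2, so the point is upgradient.

upgradient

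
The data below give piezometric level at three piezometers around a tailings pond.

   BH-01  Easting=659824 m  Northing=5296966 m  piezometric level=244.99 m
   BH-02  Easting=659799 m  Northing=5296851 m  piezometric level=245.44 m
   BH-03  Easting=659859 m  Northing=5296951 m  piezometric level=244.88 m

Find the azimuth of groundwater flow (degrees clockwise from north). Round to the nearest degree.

Differences from BH-01: to BH-02 (Δx, Δy, Δh) = (-25, -115, +0.45); to BH-03 = (35, -15, -0.11).
Determinant of the coordinate differences = (-25)·(-15) − 35·(-115) = 4400.
∂h/∂x = [(+0.45)·(-15) − (-0.11)·(-115)] / 4400 = -0.004409
∂h/∂y = [(-25)·(-0.11) − 35·(+0.45)] / 4400 = -0.002955
Flow direction (−∇h) has components (+0.004409 E, +0.002955 N).
Azimuth = atan2(E, N) = atan2(+0.004409, +0.002955) = 56.2° ≈ 056°.

056°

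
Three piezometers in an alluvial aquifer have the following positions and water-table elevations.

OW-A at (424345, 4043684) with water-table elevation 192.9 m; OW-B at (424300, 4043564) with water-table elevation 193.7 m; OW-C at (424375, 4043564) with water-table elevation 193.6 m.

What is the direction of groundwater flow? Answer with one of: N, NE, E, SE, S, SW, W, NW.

N

Differences from OW-A: to OW-B (Δx, Δy, Δh) = (-45, -120, +0.8); to OW-C = (30, -120, +0.7).
Solve a·Δx + b·Δy = Δh: det = (-45)·(-120) − 30·(-120) = 9000.
∂h/∂x = [(+0.8)·(-120) − (+0.7)·(-120)] / 9000 = -0.001333
∂h/∂y = [(-45)·(+0.7) − 30·(+0.8)] / 9000 = -0.006167
Flow = −∇h = (+0.001333 east, +0.006167 north), which points north.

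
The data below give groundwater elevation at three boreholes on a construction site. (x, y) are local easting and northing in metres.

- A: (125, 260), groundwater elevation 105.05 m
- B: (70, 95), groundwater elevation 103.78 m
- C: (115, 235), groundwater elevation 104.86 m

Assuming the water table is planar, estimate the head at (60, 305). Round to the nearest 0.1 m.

105.5 m

Differences from A: to B (Δx, Δy, Δh) = (-55, -165, -1.27); to C = (-10, -25, -0.19).
Determinant of the coordinate differences = (-55)·(-25) − (-10)·(-165) = -275.
∂h/∂x = [(-1.27)·(-25) − (-0.19)·(-165)] / -275 = -0.001455
∂h/∂y = [(-55)·(-0.19) − (-10)·(-1.27)] / -275 = +0.008182
h(60, 305) = 105.05 + (-0.001455)·(-65) + (+0.008182)·(45) = 105.05 +0.095 +0.368 = 105.513 m.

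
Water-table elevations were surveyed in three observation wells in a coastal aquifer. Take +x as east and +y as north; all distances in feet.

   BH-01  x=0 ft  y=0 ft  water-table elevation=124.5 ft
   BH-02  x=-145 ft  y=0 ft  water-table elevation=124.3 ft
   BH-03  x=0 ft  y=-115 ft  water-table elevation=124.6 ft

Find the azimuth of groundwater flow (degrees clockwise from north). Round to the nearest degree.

302°

∂h/∂x = (124.3 − 124.5) / (-145 − 0) = +0.001379
∂h/∂y = (124.6 − 124.5) / (-115 − 0) = -0.0008696
Flow direction (−∇h) has components (-0.001379 E, +0.0008696 N).
Azimuth = atan2(E, N) = atan2(-0.001379, +0.0008696) = 302.2° ≈ 302°.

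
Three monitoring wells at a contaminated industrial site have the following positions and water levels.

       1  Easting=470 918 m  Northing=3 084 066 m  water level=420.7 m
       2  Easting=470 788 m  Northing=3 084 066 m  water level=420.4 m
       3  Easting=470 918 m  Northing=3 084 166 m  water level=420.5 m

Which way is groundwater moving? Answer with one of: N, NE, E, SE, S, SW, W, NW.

NW

∂h/∂x = (420.4 − 420.7) / (470788 − 470918) = +0.002308
∂h/∂y = (420.5 − 420.7) / (3084166 − 3084066) = -0.002000
Flow = −∇h = (-0.002308 east, +0.002000 north), which points northwest.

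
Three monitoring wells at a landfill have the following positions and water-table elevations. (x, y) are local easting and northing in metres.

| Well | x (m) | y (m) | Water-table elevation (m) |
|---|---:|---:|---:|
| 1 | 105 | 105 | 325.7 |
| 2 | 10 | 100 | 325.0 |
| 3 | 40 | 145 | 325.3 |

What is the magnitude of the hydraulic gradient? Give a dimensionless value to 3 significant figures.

0.00750

Three-point gradient (reference 1): Δ to 2 = (-95, -5, -0.7), Δ to 3 = (-65, 40, -0.4).
∂h/∂x = +0.007273, ∂h/∂y = +0.001818 (det = -4125).
|∇h| = √(0.007273² + 0.001818²) = 0.007497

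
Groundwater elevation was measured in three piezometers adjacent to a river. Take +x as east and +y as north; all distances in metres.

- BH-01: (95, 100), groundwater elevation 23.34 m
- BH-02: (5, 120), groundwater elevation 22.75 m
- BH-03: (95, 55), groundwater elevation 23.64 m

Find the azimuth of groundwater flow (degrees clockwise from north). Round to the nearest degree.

Three-point gradient (reference BH-01): Δ to BH-02 = (-90, 20, -0.59), Δ to BH-03 = (0, -45, +0.30).
∂h/∂x = +0.005074, ∂h/∂y = -0.006667 (det = 4050).
Flow direction (−∇h) has components (-0.005074 E, +0.006667 N).
Azimuth = atan2(E, N) = atan2(-0.005074, +0.006667) = 322.7° ≈ 323°.

323°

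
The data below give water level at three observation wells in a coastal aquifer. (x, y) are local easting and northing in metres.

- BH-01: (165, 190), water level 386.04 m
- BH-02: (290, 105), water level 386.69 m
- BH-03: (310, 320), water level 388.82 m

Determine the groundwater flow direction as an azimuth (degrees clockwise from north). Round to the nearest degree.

232°

Taking BH-01 as reference: BH-02−BH-01 = (125, -85, +0.65); BH-03−BH-01 = (145, 130, +2.78).
Determinant of the coordinate differences = 125·130 − 145·(-85) = 28575.
∂h/∂x = [(+0.65)·130 − (+2.78)·(-85)] / 28575 = +0.01123
∂h/∂y = [125·(+2.78) − 145·(+0.65)] / 28575 = +0.008863
Flow direction (−∇h) has components (-0.01123 E, -0.008863 N).
Azimuth = atan2(E, N) = atan2(-0.01123, -0.008863) = 231.7° ≈ 232°.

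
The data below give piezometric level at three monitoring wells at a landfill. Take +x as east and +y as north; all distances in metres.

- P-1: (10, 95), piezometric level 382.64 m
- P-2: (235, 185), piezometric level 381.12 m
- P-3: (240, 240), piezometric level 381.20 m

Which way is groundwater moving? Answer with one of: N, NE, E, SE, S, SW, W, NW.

Taking P-1 as reference: P-2−P-1 = (225, 90, -1.52); P-3−P-1 = (230, 145, -1.44).
Solve a·Δx + b·Δy = Δh: det = 225·145 − 230·90 = 11925.
∂h/∂x = [(-1.52)·145 − (-1.44)·90] / 11925 = -0.007614
∂h/∂y = [225·(-1.44) − 230·(-1.52)] / 11925 = +0.002147
Flow = −∇h = (+0.007614 east, -0.002147 north), which points east.

E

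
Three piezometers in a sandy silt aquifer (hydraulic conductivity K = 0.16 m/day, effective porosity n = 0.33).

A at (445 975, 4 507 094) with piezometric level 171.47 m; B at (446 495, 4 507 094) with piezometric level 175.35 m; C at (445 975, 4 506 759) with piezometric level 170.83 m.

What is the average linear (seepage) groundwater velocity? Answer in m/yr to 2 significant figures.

1.4 m/yr

∂h/∂x = (175.35 − 171.47) / (446495 − 445975) = +0.007462
∂h/∂y = (170.83 − 171.47) / (4506759 − 4507094) = +0.001910
|∇h| = √(0.007462² + 0.001910²) = 0.007703
Seepage velocity v = K·i/n = 0.16 × 0.007703 / 0.33 = 0.003735 m/day = 1.364 m/yr.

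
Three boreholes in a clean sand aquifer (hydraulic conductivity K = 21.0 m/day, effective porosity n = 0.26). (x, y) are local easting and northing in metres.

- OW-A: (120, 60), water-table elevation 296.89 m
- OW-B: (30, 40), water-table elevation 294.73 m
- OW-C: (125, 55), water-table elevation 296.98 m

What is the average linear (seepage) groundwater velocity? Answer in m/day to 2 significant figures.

With h = a·x + b·y + c and OW-A as origin, the differences give:
  (-90)·a + (-20)·b = -2.16
  5·a + (-5)·b = +0.09
Eliminate b (×(-5) and ×(-20), subtract): 550·a = 12.600 → a = ∂h/∂x = +0.02291
Back-substitute: b = ∂h/∂y = +0.004909.
|∇h| = √(0.02291² + 0.004909²) = 0.02343
Seepage velocity v = K·i/n = 21.0 × 0.02343 / 0.26 = 1.892 m/day.

1.9 m/day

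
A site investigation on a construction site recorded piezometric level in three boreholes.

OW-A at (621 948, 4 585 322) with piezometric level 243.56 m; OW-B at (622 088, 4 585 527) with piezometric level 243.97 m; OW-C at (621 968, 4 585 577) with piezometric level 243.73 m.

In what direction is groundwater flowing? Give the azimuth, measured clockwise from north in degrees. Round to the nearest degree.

257°

Differences from OW-A: to OW-B (Δx, Δy, Δh) = (140, 205, +0.41); to OW-C = (20, 255, +0.17).
Determinant of the coordinate differences = 140·255 − 20·205 = 31600.
∂h/∂x = [(+0.41)·255 − (+0.17)·205] / 31600 = +0.002206
∂h/∂y = [140·(+0.17) − 20·(+0.41)] / 31600 = +0.0004937
Flow direction (−∇h) has components (-0.002206 E, -0.0004937 N).
Azimuth = atan2(E, N) = atan2(-0.002206, -0.0004937) = 257.4° ≈ 257°.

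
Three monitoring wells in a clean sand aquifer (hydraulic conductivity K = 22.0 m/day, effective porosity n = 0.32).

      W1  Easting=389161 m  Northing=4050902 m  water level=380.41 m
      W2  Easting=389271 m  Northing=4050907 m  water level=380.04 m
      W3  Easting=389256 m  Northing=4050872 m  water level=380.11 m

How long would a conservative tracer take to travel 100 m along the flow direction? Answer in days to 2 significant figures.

With h = a·x + b·y + c and W1 as origin, the differences give:
  110·a + 5·b = -0.37
  95·a + (-30)·b = -0.30
Eliminate b (×(-30) and ×5, subtract): -3775·a = 12.600 → a = ∂h/∂x = -0.003338
Back-substitute: b = ∂h/∂y = -0.0005695.
|∇h| = √(-0.003338² + -0.0005695²) = 0.003386
Seepage velocity v = K·i/n = 22.0 × 0.003386 / 0.32 = 0.2328 m/day.
t = 100 / 0.2328 = 429.6 days.

430 days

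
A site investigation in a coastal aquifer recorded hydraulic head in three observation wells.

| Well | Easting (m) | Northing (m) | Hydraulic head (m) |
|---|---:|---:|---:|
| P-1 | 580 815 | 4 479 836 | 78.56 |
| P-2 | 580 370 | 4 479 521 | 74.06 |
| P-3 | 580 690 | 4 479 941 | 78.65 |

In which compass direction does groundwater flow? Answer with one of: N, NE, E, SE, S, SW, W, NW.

SW

Taking P-1 as reference: P-2−P-1 = (-445, -315, -4.50); P-3−P-1 = (-125, 105, +0.09).
Determinant of the coordinate differences = (-445)·105 − (-125)·(-315) = -86100.
∂h/∂x = [(-4.50)·105 − (+0.09)·(-315)] / -86100 = +0.005159
∂h/∂y = [(-445)·(+0.09) − (-125)·(-4.50)] / -86100 = +0.006998
Flow = −∇h = (-0.005159 east, -0.006998 north), which points southwest.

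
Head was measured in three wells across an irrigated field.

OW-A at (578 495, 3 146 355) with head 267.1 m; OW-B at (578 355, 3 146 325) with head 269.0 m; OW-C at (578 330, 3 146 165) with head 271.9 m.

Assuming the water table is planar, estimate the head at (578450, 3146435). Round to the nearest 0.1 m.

266.2 m

With h = a·x + b·y + c and OW-A as origin, the differences give:
  (-140)·a + (-30)·b = +1.9
  (-165)·a + (-190)·b = +4.8
Eliminate b (×(-190) and ×(-30), subtract): 21650·a = -217.00 → a = ∂h/∂x = -0.01002
Back-substitute: b = ∂h/∂y = -0.01656.
h(578450, 3146435) = 267.1 + (-0.01002)·(-45) + (-0.01656)·(80) = 267.1 +0.451 -1.325 = 266.226 m.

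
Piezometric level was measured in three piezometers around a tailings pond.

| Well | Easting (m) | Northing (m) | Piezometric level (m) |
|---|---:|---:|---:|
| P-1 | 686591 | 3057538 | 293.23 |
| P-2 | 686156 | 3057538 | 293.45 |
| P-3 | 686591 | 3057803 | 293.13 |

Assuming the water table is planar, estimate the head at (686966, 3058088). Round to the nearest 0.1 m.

292.8 m

∂h/∂x = (293.45 − 293.23) / (686156 − 686591) = -0.0005057
∂h/∂y = (293.13 − 293.23) / (3057803 − 3057538) = -0.0003774
h(686966, 3058088) = 293.23 + (-0.0005057)·(375) + (-0.0003774)·(550) = 293.23 -0.190 -0.208 = 292.833 m.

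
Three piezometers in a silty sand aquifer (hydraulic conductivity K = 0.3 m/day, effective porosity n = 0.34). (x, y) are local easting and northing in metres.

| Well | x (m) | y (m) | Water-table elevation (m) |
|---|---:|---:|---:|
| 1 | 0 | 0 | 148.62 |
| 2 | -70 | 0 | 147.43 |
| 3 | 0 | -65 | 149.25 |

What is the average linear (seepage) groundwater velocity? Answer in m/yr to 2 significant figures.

6.3 m/yr

∂h/∂x = (147.43 − 148.62) / (-70 − 0) = +0.01700
∂h/∂y = (149.25 − 148.62) / (-65 − 0) = -0.009692
|∇h| = √(0.01700² + -0.009692²) = 0.01957
Seepage velocity v = K·i/n = 0.3 × 0.01957 / 0.34 = 0.01727 m/day = 6.308 m/yr.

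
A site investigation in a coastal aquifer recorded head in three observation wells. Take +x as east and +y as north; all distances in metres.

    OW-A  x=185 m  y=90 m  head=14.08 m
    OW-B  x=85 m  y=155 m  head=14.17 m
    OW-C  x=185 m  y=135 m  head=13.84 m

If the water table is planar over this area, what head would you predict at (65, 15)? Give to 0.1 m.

15.0 m

Taking OW-A as reference: OW-B−OW-A = (-100, 65, +0.09); OW-C−OW-A = (0, 45, -0.24).
Solve a·Δx + b·Δy = Δh: det = (-100)·45 − 0·65 = -4500.
∂h/∂x = [(+0.09)·45 − (-0.24)·65] / -4500 = -0.004367
∂h/∂y = [(-100)·(-0.24) − 0·(+0.09)] / -4500 = -0.005333
h(65, 15) = 14.08 + (-0.004367)·(-120) + (-0.005333)·(-75) = 14.08 +0.524 +0.400 = 15.004 m.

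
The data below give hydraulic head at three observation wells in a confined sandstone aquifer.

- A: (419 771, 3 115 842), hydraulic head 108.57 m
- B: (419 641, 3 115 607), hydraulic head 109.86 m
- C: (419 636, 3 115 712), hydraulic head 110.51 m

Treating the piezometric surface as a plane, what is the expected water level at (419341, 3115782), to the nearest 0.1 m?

116.6 m

Three-point gradient (reference A): Δ to B = (-130, -235, +1.29), Δ to C = (-135, -130, +1.94).
∂h/∂x = -0.01944, ∂h/∂y = +0.005265 (det = -14825).
h(419341, 3115782) = 108.57 + (-0.01944)·(-430) + (+0.005265)·(-60) = 108.57 +8.359 -0.316 = 116.613 m.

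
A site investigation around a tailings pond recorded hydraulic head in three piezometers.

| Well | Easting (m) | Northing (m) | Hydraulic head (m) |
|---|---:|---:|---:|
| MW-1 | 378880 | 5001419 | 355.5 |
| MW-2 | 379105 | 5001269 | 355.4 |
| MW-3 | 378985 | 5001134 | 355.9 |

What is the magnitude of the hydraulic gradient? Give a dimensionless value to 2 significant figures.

0.0028

With h = a·x + b·y + c and MW-1 as origin, the differences give:
  225·a + (-150)·b = -0.1
  105·a + (-285)·b = +0.4
Eliminate b (×(-285) and ×(-150), subtract): -48375·a = 88.50 → a = ∂h/∂x = -0.001829
Back-substitute: b = ∂h/∂y = -0.002078.
|∇h| = √(-0.001829² + -0.002078²) = 0.002768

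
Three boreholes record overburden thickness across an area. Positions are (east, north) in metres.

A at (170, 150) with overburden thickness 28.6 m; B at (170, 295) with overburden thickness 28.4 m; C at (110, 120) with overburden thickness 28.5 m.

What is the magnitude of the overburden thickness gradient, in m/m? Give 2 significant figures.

0.0027 m/m

Taking A as reference: B−A = (0, 145, -0.2); C−A = (-60, -30, -0.1).
Determinant of the coordinate differences = 0·(-30) − (-60)·145 = 8700.
∂d/∂x = [(-0.2)·(-30) − (-0.1)·145] / 8700 = +0.002356
∂d/∂y = [0·(-0.1) − (-60)·(-0.2)] / 8700 = -0.001379
|∇f| = √(0.002356² + -0.001379²) = 0.00273 m/m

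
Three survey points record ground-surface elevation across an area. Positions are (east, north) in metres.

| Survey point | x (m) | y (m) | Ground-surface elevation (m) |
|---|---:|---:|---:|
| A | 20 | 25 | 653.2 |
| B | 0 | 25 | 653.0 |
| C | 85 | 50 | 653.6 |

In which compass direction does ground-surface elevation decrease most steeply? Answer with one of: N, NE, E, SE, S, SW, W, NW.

Taking A as reference: B−A = (-20, 0, -0.2); C−A = (65, 25, +0.4).
Determinant of the coordinate differences = (-20)·25 − 65·0 = -500.
∂z/∂x = [(-0.2)·25 − (+0.4)·0] / -500 = +0.01000
∂z/∂y = [(-20)·(+0.4) − 65·(-0.2)] / -500 = -0.01000
Steepest decrease is along −∇f = (-0.01000 E, +0.01000 N) → northwest.

NW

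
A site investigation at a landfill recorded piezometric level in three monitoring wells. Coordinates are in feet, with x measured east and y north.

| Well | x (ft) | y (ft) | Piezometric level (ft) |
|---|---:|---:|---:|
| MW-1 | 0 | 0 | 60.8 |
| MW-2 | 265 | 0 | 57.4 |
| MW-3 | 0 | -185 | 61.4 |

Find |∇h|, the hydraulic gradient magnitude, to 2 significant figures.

0.013

∂h/∂x = (57.4 − 60.8) / (265 − 0) = -0.01283
∂h/∂y = (61.4 − 60.8) / (-185 − 0) = -0.003243
|∇h| = √(-0.01283² + -0.003243²) = 0.01323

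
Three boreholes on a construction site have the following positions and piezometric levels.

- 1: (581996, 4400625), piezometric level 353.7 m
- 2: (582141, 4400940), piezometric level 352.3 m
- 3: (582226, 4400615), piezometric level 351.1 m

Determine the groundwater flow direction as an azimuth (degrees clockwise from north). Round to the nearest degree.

Taking 1 as reference: 2−1 = (145, 315, -1.4); 3−1 = (230, -10, -2.6).
Solve a·Δx + b·Δy = Δh: det = 145·(-10) − 230·315 = -73900.
∂h/∂x = [(-1.4)·(-10) − (-2.6)·315] / -73900 = -0.01127
∂h/∂y = [145·(-2.6) − 230·(-1.4)] / -73900 = +0.0007442
Flow direction (−∇h) has components (+0.01127 E, -0.0007442 N).
Azimuth = atan2(E, N) = atan2(+0.01127, -0.0007442) = 93.8° ≈ 094°.

094°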